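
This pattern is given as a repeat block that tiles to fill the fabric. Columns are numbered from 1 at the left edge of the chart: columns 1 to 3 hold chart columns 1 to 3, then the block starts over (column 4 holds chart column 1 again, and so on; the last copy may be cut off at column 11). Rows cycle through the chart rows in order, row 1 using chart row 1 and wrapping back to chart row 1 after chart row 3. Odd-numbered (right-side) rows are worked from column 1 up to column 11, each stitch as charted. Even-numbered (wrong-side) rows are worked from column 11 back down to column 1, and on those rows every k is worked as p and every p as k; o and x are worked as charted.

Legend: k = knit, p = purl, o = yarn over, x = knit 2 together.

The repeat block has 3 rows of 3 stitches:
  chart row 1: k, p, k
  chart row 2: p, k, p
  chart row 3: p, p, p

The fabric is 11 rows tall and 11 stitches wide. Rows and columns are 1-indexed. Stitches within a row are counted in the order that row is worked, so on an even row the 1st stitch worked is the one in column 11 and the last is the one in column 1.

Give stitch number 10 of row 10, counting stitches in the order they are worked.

For row 10: chart row = ((10-1) mod 3) + 1 = 1; this is a WS (even) row.
Chart row 1 tiled across columns 1-11: k p k k p k k p k k p
WS: work from column 11 back to column 1 (reverse the tiled row), swapping k<->p (o and x unchanged).
Row 10 as worked: k p p k p p k p p k p
The 10th stitch worked is k.

== STITCH ==
k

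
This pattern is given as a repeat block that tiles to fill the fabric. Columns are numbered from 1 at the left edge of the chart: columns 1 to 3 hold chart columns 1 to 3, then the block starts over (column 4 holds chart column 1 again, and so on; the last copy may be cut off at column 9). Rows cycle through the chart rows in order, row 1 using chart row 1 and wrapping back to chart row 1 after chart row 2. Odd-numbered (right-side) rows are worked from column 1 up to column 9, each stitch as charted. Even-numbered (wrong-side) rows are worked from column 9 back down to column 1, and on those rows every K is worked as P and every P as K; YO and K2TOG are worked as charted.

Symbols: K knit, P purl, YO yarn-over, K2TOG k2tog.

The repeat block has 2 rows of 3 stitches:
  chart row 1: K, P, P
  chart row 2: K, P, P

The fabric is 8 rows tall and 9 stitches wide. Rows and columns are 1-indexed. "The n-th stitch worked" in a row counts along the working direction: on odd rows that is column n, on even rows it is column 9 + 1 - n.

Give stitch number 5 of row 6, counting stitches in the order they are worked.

For row 6: chart row = ((6-1) mod 2) + 1 = 2; this is a WS (even) row.
Chart row 2 tiled across columns 1-9: K P P K P P K P P
WS: work from column 9 back to column 1 (reverse the tiled row), swapping K<->P (YO and K2TOG unchanged).
Row 6 as worked: K K P K K P K K P
Stitch 5 in working order -> K

Stitch:
K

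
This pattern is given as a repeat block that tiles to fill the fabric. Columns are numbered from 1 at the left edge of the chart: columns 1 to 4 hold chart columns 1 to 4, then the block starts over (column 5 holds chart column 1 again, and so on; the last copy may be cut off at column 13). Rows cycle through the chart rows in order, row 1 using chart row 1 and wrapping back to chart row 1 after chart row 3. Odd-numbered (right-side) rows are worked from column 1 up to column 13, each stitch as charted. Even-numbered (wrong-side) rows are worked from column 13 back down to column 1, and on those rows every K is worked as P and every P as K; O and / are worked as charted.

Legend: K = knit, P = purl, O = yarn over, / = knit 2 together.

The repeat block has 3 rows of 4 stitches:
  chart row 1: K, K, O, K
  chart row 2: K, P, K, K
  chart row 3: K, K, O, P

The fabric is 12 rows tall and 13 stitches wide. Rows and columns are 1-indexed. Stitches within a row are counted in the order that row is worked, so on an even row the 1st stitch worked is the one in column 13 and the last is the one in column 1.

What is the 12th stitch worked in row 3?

For row 3: chart row = ((3-1) mod 3) + 1 = 3; this is a RS (odd) row.
Chart row 3 tiled across columns 1-13: K K O P K K O P K K O P K
RS: work column 1 to column 13, symbols as charted — the tiled row is the row as worked.
Counting 12 along the worked row gives P.

Stitch:
P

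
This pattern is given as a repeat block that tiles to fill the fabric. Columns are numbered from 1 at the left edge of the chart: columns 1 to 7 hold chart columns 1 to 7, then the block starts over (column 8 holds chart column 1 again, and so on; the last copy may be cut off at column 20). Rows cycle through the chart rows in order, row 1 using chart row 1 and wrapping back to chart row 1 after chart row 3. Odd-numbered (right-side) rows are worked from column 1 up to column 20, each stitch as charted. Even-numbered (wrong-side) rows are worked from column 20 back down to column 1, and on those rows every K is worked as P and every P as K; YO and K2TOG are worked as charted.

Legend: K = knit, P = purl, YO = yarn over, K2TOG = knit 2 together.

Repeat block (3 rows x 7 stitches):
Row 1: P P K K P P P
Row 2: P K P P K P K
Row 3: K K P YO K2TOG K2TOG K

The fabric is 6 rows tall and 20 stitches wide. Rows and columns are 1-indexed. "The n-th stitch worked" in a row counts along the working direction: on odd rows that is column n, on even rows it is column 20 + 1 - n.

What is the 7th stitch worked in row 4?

Result:
K

Derivation:
Row 4 uses chart row ((4-1) mod 3)+1 = 1. Row 4 is even, so WS.
Chart row 1 tiled across columns 1-20: P P K K P P P P P K K P P P P P K K P P
WS row: flip the tiled sequence (start at column 20) and apply K<->P; YO and K2TOG stay.
Row 4 as worked: K K P P K K K K K P P K K K K K P P K K
Counting 7 along the worked row gives K.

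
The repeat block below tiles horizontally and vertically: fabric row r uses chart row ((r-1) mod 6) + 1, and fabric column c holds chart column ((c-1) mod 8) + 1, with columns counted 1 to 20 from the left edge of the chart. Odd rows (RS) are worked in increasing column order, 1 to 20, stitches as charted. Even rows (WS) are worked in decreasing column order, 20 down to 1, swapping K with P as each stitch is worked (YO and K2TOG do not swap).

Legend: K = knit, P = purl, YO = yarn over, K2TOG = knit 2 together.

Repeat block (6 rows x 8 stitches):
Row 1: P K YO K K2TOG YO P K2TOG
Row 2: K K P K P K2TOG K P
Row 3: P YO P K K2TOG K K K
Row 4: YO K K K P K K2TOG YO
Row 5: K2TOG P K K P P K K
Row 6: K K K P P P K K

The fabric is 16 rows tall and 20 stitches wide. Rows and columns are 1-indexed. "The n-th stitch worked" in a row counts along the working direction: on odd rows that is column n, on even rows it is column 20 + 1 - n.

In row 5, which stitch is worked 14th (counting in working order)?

Row 5 uses chart row ((5-1) mod 6)+1 = 5. Row 5 is odd, so RS.
Chart row 5 tiled across columns 1-20: K2TOG P K K P P K K K2TOG P K K P P K K K2TOG P K K
RS row: no reversal, no swap; stitch n worked = column n.
Stitch 14 in working order -> P

Stitch:
P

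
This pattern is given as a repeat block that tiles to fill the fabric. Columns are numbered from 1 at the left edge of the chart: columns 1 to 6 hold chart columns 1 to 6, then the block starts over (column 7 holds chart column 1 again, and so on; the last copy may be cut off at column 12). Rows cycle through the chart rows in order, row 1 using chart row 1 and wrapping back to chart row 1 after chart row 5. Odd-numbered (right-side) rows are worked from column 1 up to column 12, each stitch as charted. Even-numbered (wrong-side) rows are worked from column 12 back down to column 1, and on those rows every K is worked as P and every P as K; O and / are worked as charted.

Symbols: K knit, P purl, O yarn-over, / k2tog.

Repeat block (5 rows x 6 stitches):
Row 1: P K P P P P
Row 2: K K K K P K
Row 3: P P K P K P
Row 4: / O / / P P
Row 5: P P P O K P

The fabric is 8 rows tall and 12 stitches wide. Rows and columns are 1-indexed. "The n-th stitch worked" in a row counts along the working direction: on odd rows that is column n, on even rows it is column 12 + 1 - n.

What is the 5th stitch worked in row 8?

Result:
K

Derivation:
For row 8: chart row = ((8-1) mod 5) + 1 = 3; this is a WS (even) row.
Chart row 3 tiled across columns 1-12: P P K P K P P P K P K P
WS: work from column 12 back to column 1 (reverse the tiled row), swapping K<->P (O and / unchanged).
Row 8 as worked: K P K P K K K P K P K K
The 5th stitch worked is K.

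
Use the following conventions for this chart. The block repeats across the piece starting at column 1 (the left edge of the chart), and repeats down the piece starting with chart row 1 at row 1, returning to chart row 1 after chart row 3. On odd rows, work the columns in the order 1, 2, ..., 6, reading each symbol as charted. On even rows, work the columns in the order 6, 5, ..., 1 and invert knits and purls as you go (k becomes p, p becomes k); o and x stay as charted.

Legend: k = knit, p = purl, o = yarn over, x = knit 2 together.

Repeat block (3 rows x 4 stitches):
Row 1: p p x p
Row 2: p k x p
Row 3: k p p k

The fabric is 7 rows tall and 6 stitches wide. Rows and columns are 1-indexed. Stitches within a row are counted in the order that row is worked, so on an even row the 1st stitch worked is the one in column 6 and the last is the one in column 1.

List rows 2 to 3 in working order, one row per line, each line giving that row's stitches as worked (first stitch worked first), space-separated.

Row 2: chart row 2, WS - tiled (columns 1-6): p k x p p k; work from column 6 back to 1 with k<->p swapped.
Row 3: chart row 3, RS - tile across columns 1-6 and work as-is.

Rows as worked:
p k k x p k
k p p k k p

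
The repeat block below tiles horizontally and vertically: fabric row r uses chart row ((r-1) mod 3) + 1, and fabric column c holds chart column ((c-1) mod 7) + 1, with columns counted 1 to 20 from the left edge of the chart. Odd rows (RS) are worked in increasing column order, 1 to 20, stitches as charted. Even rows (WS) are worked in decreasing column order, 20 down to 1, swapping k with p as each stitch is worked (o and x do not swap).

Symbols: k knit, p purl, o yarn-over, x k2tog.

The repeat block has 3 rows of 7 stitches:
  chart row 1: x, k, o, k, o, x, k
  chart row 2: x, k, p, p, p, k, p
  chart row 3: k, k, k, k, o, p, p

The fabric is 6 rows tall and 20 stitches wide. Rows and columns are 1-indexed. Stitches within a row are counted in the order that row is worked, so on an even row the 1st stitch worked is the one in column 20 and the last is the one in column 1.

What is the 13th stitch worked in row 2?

Row 2: (2-1) mod 3 = 1, so use chart row 2. Even row -> WS.
Chart row 2 tiled across columns 1-20: x k p p p k p x k p p p k p x k p p p k
WS: work from column 20 back to column 1 (reverse the tiled row), swapping k<->p (o and x unchanged).
Row 2 as worked: p k k k p x k p k k k p x k p k k k p x
Stitch 13 in working order -> x

Result:
x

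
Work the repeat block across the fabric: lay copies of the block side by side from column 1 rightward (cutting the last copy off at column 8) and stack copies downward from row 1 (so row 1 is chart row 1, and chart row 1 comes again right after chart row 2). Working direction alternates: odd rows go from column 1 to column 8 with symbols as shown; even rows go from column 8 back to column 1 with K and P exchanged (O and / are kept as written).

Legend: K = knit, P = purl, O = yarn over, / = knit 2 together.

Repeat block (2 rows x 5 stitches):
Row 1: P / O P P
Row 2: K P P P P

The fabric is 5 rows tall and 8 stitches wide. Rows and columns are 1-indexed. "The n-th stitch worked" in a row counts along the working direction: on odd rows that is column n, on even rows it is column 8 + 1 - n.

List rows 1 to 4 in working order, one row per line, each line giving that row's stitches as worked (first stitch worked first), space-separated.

== ROWS AS WORKED ==
P / O P P P / O
K K P K K K K P
P / O P P P / O
K K P K K K K P

Derivation:
Row 1: chart row 1, RS - tile across columns 1-8 and work as-is.
Row 2: chart row 2, WS - tiled (columns 1-8): K P P P P K P P; work from column 8 back to 1 with K<->P swapped.
Row 3: chart row 1, RS - tile across columns 1-8 and work as-is.
Row 4: chart row 2, WS - tiled (columns 1-8): K P P P P K P P; work from column 8 back to 1 with K<->P swapped.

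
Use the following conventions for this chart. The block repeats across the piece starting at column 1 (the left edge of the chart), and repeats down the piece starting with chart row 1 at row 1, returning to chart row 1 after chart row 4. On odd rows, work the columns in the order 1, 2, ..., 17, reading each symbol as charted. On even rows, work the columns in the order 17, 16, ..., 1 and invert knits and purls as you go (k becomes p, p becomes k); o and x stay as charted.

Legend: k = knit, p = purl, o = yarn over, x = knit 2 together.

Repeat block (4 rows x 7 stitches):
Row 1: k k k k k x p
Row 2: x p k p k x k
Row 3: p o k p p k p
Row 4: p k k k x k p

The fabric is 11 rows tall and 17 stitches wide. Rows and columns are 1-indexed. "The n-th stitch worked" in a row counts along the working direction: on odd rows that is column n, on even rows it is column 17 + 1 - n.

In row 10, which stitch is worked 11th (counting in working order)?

Row 10 uses chart row ((10-1) mod 4)+1 = 2. Row 10 is even, so WS.
Chart row 2 tiled across columns 1-17: x p k p k x k x p k p k x k x p k
WS: work from column 17 back to column 1 (reverse the tiled row), swapping k<->p (o and x unchanged).
Row 10 as worked: p k x p x p k p k x p x p k p k x
Stitch 11 in working order -> p

Result:
p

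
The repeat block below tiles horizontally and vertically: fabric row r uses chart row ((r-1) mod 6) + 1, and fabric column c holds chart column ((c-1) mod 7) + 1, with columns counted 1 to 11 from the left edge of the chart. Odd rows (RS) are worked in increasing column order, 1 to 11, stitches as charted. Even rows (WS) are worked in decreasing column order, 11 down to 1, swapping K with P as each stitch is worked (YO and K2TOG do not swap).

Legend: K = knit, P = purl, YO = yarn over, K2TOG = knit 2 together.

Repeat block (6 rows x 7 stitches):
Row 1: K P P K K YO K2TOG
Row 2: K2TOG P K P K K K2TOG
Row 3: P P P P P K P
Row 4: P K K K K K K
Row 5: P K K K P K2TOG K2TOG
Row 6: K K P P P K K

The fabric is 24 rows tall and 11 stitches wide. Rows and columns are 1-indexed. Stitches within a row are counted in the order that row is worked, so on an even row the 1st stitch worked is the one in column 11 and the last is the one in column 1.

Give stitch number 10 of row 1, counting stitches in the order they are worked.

Stitch:
P

Derivation:
Row 1: (1-1) mod 6 = 0, so use chart row 1. Odd row -> RS.
Chart row 1 tiled across columns 1-11: K P P K K YO K2TOG K P P K
Right side: take the tiled row as-is (worked left to right from column 1).
Counting 10 along the worked row gives P.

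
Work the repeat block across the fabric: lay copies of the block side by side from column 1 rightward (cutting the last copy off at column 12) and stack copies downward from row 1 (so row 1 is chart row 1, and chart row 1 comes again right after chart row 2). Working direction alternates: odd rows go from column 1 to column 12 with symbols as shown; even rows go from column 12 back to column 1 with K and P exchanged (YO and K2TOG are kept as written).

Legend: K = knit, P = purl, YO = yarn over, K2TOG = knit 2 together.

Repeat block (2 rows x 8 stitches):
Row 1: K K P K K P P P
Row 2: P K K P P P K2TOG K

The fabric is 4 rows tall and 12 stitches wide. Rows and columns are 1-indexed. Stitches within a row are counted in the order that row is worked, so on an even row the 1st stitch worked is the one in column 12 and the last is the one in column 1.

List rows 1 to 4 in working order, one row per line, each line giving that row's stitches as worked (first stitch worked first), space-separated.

Result:
K K P K K P P P K K P K
K P P K P K2TOG K K K P P K
K K P K K P P P K K P K
K P P K P K2TOG K K K P P K

Derivation:
Row 1: chart row 1, RS - tile across columns 1-12 and work as-is.
Row 2: chart row 2, WS - tiled (columns 1-12): P K K P P P K2TOG K P K K P; work from column 12 back to 1 with K<->P swapped.
Row 3: chart row 1, RS - tile across columns 1-12 and work as-is.
Row 4: chart row 2, WS - tiled (columns 1-12): P K K P P P K2TOG K P K K P; work from column 12 back to 1 with K<->P swapped.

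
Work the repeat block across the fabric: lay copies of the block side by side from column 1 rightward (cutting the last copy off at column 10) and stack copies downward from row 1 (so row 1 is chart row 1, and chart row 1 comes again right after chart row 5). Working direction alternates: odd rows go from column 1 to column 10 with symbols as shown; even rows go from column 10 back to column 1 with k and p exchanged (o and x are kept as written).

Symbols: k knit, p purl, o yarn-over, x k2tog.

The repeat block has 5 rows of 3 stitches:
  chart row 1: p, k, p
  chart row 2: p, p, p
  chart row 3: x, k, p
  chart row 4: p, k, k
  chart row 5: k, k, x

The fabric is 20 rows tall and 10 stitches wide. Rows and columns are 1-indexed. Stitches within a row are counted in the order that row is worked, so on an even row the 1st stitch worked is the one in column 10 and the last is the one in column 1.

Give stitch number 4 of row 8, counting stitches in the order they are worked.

== STITCH ==
x

Derivation:
For row 8: chart row = ((8-1) mod 5) + 1 = 3; this is a WS (even) row.
Chart row 3 tiled across columns 1-10: x k p x k p x k p x
WS: work from column 10 back to column 1 (reverse the tiled row), swapping k<->p (o and x unchanged).
Row 8 as worked: x k p x k p x k p x
Counting 4 along the worked row gives x.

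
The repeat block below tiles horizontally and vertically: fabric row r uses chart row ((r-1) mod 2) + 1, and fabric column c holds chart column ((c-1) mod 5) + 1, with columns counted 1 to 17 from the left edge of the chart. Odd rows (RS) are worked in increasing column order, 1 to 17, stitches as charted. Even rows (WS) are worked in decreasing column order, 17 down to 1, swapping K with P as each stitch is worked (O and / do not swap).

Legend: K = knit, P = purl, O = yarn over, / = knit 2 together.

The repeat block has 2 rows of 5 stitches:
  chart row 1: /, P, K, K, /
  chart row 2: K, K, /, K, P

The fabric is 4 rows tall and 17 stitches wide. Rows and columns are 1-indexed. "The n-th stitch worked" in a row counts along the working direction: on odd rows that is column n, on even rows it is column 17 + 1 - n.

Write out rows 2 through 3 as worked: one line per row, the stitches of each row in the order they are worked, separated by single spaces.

== ROWS AS WORKED ==
P P K P / P P K P / P P K P / P P
/ P K K / / P K K / / P K K / / P

Derivation:
Row 2: chart row 2, WS - tiled (columns 1-17): K K / K P K K / K P K K / K P K K; work from column 17 back to 1 with K<->P swapped.
Row 3: chart row 1, RS - tile across columns 1-17 and work as-is.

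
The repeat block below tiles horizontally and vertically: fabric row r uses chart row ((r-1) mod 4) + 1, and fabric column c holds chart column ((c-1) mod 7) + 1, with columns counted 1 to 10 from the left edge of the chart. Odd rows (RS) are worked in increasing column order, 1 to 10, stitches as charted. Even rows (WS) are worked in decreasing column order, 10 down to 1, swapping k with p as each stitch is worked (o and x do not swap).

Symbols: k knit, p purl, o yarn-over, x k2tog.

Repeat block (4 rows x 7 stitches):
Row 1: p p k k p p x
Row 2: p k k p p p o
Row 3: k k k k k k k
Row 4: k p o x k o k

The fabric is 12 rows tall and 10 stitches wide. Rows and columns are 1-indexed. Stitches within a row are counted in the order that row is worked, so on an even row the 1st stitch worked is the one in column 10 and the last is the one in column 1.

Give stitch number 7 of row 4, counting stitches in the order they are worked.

For row 4: chart row = ((4-1) mod 4) + 1 = 4; this is a WS (even) row.
Chart row 4 tiled across columns 1-10: k p o x k o k k p o
WS: work from column 10 back to column 1 (reverse the tiled row), swapping k<->p (o and x unchanged).
Row 4 as worked: o k p p o p x o k p
Counting 7 along the worked row gives x.

Stitch:
x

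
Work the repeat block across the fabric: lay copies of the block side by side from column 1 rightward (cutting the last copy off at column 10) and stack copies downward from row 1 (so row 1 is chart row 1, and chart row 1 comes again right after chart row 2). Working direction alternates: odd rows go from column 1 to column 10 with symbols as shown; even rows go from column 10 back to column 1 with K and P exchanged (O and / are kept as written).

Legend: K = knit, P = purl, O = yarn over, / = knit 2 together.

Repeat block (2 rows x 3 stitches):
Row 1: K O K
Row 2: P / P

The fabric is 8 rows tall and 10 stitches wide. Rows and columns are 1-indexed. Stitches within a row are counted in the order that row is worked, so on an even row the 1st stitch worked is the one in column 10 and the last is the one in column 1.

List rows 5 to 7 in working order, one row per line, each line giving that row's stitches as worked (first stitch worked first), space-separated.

Row 5: chart row 1, RS - tile across columns 1-10 and work as-is.
Row 6: chart row 2, WS - tiled (columns 1-10): P / P P / P P / P P; work from column 10 back to 1 with K<->P swapped.
Row 7: chart row 1, RS - tile across columns 1-10 and work as-is.

Result:
K O K K O K K O K K
K K / K K / K K / K
K O K K O K K O K K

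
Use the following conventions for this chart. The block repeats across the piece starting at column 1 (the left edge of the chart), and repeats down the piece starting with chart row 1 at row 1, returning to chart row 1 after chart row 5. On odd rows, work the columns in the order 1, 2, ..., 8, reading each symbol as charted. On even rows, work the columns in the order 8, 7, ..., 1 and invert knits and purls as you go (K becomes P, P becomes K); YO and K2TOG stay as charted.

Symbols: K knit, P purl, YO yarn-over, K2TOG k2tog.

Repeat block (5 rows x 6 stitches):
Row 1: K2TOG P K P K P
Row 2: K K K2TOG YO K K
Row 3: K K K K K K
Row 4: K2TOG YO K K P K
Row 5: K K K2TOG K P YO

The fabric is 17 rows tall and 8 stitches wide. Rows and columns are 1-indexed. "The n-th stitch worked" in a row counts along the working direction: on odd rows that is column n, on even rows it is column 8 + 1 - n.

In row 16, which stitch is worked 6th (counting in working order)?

Stitch:
P

Derivation:
For row 16: chart row = ((16-1) mod 5) + 1 = 1; this is a WS (even) row.
Chart row 1 tiled across columns 1-8: K2TOG P K P K P K2TOG P
Wrong side: read the tiled row from column 8 down to 1 and exchange K with P (leave YO, K2TOG).
Row 16 as worked: K K2TOG K P K P K K2TOG
Counting 6 along the worked row gives P.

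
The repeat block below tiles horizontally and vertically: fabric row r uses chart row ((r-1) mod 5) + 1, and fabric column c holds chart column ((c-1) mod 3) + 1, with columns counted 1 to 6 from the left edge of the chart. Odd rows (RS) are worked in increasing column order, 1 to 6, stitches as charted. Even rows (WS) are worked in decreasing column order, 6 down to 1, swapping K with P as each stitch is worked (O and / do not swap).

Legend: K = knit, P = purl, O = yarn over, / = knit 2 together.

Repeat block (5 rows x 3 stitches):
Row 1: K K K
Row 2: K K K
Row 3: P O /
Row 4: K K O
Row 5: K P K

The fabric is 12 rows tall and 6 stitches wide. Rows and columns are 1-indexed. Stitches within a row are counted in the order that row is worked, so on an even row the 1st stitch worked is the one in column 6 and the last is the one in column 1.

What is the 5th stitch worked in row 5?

Row 5: (5-1) mod 5 = 4, so use chart row 5. Odd row -> RS.
Chart row 5 tiled across columns 1-6: K P K K P K
RS: work column 1 to column 6, symbols as charted — the tiled row is the row as worked.
Stitch 5 in working order -> P

Stitch:
P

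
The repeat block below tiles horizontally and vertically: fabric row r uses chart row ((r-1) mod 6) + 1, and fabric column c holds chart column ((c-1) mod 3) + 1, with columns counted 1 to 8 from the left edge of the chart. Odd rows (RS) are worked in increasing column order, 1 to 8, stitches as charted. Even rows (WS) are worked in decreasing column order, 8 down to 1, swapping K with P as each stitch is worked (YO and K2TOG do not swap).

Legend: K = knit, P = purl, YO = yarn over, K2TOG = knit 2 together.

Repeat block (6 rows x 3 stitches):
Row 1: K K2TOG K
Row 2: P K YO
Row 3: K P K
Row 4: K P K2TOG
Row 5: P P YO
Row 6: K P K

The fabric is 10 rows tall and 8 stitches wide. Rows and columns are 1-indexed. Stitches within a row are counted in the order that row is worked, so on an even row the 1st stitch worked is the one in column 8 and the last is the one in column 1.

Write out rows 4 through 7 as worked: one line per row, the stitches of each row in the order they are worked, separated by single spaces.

Result:
K P K2TOG K P K2TOG K P
P P YO P P YO P P
K P P K P P K P
K K2TOG K K K2TOG K K K2TOG

Derivation:
Row 4: chart row 4, WS - tiled (columns 1-8): K P K2TOG K P K2TOG K P; work from column 8 back to 1 with K<->P swapped.
Row 5: chart row 5, RS - tile across columns 1-8 and work as-is.
Row 6: chart row 6, WS - tiled (columns 1-8): K P K K P K K P; work from column 8 back to 1 with K<->P swapped.
Row 7: chart row 1, RS - tile across columns 1-8 and work as-is.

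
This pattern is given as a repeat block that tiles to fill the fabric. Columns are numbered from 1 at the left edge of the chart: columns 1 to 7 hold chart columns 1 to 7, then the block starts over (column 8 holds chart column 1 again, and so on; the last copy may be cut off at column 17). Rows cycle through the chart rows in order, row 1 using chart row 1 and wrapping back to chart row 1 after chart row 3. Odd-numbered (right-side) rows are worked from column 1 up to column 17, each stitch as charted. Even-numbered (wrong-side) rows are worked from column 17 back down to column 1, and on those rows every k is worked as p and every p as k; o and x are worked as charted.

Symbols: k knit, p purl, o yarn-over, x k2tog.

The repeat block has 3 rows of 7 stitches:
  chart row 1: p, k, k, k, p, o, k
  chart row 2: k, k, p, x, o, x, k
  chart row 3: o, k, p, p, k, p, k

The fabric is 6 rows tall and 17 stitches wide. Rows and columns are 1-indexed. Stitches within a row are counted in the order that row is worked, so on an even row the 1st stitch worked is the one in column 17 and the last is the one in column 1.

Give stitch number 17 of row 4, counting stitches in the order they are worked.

For row 4: chart row = ((4-1) mod 3) + 1 = 1; this is a WS (even) row.
Chart row 1 tiled across columns 1-17: p k k k p o k p k k k p o k p k k
WS: work from column 17 back to column 1 (reverse the tiled row), swapping k<->p (o and x unchanged).
Row 4 as worked: p p k p o k p p p k p o k p p p k
Stitch 17 in working order -> k

Result:
k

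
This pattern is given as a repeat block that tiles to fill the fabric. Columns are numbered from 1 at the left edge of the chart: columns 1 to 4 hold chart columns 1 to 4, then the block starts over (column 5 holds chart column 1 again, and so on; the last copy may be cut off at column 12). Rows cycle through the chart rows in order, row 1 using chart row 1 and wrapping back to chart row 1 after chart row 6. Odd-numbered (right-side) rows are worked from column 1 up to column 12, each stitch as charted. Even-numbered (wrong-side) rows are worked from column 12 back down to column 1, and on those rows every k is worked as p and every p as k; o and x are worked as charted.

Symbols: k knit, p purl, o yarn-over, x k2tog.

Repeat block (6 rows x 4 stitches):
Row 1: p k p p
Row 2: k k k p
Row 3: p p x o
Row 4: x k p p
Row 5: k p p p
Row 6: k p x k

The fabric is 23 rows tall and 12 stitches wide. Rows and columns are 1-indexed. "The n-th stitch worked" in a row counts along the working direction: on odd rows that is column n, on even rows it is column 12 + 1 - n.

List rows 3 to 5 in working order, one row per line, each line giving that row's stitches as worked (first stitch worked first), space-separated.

Row 3: chart row 3, RS - tile across columns 1-12 and work as-is.
Row 4: chart row 4, WS - tiled (columns 1-12): x k p p x k p p x k p p; work from column 12 back to 1 with k<->p swapped.
Row 5: chart row 5, RS - tile across columns 1-12 and work as-is.

== ROWS AS WORKED ==
p p x o p p x o p p x o
k k p x k k p x k k p x
k p p p k p p p k p p p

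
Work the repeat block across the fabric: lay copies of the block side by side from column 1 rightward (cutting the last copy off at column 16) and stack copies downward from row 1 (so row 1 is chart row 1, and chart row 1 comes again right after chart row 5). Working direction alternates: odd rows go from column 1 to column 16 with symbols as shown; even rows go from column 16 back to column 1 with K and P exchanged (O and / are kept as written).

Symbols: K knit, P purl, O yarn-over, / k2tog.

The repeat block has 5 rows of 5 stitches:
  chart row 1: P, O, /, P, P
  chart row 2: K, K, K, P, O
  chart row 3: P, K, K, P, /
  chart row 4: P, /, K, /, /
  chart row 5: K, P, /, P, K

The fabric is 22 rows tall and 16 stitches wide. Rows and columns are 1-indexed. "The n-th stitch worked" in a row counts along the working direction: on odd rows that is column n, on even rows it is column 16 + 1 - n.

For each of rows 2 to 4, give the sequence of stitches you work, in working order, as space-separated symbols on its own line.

Rows as worked:
P O K P P P O K P P P O K P P P
P K K P / P K K P / P K K P / P
K / / P / K / / P / K / / P / K

Derivation:
Row 2: chart row 2, WS - tiled (columns 1-16): K K K P O K K K P O K K K P O K; work from column 16 back to 1 with K<->P swapped.
Row 3: chart row 3, RS - tile across columns 1-16 and work as-is.
Row 4: chart row 4, WS - tiled (columns 1-16): P / K / / P / K / / P / K / / P; work from column 16 back to 1 with K<->P swapped.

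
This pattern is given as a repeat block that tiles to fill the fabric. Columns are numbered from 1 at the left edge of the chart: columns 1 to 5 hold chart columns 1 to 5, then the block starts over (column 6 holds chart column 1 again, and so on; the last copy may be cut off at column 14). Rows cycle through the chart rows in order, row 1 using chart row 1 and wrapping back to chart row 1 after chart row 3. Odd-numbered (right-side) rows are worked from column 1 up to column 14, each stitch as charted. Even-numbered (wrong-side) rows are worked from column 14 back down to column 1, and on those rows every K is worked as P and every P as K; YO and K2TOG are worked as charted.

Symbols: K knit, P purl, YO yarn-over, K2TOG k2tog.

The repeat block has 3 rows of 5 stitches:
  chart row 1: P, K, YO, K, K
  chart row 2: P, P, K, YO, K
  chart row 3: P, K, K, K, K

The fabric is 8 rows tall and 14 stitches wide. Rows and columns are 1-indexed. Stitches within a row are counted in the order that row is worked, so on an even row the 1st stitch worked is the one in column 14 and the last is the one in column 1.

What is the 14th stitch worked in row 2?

Result:
K

Derivation:
Row 2: (2-1) mod 3 = 1, so use chart row 2. Even row -> WS.
Chart row 2 tiled across columns 1-14: P P K YO K P P K YO K P P K YO
Wrong side: read the tiled row from column 14 down to 1 and exchange K with P (leave YO, K2TOG).
Row 2 as worked: YO P K K P YO P K K P YO P K K
The 14th stitch worked is K.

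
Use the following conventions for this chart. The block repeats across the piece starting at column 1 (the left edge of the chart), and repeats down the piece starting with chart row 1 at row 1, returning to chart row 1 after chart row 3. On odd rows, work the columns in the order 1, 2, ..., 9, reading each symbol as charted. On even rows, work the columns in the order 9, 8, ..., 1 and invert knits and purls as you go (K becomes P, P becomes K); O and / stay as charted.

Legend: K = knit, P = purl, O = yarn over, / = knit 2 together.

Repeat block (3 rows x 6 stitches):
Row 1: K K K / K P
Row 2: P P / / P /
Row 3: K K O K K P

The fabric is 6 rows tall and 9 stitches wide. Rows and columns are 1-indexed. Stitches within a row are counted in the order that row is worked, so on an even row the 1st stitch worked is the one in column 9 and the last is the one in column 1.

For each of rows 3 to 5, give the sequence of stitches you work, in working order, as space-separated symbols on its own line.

Result:
K K O K K P K K O
P P P K P / P P P
P P / / P / P P /

Derivation:
Row 3: chart row 3, RS - tile across columns 1-9 and work as-is.
Row 4: chart row 1, WS - tiled (columns 1-9): K K K / K P K K K; work from column 9 back to 1 with K<->P swapped.
Row 5: chart row 2, RS - tile across columns 1-9 and work as-is.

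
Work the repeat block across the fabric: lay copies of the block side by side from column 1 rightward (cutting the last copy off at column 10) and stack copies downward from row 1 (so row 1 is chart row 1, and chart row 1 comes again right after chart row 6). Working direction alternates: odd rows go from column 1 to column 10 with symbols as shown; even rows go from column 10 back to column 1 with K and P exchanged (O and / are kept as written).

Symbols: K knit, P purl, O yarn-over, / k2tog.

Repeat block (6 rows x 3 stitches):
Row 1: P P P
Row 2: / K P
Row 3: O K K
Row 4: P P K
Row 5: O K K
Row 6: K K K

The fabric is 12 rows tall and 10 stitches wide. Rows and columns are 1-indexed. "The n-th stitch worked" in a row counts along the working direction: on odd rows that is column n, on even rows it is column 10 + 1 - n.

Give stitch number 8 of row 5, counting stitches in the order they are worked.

== STITCH ==
K

Derivation:
Row 5: (5-1) mod 6 = 4, so use chart row 5. Odd row -> RS.
Chart row 5 tiled across columns 1-10: O K K O K K O K K O
RS row: no reversal, no swap; stitch n worked = column n.
Counting 8 along the worked row gives K.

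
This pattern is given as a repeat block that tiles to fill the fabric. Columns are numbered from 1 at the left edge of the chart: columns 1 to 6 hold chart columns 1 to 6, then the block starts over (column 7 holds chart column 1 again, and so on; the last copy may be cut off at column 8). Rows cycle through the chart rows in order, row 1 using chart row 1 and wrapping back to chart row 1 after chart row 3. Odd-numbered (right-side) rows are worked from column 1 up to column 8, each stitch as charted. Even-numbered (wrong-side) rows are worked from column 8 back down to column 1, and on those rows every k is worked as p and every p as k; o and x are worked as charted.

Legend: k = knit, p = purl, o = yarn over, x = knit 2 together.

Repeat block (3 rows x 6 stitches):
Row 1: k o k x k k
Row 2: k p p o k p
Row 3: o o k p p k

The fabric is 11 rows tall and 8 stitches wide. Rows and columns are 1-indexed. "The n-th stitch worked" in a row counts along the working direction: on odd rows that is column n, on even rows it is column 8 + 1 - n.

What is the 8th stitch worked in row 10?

For row 10: chart row = ((10-1) mod 3) + 1 = 1; this is a WS (even) row.
Chart row 1 tiled across columns 1-8: k o k x k k k o
Wrong side: read the tiled row from column 8 down to 1 and exchange k with p (leave o, x).
Row 10 as worked: o p p p x p o p
Counting 8 along the worked row gives p.

== STITCH ==
p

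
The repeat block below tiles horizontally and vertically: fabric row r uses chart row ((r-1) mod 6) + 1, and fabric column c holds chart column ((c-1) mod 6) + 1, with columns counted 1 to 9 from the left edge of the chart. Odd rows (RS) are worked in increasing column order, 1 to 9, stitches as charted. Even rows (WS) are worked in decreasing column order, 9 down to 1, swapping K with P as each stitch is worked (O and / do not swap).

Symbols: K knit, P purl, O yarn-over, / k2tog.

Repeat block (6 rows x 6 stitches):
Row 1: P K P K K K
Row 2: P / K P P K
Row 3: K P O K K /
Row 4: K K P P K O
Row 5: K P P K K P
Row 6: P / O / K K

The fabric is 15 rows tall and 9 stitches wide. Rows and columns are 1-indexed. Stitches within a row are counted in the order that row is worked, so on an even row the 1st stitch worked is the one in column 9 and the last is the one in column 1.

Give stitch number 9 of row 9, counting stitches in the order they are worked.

Stitch:
O

Derivation:
Row 9: (9-1) mod 6 = 2, so use chart row 3. Odd row -> RS.
Chart row 3 tiled across columns 1-9: K P O K K / K P O
Right side: take the tiled row as-is (worked left to right from column 1).
The 9th stitch worked is O.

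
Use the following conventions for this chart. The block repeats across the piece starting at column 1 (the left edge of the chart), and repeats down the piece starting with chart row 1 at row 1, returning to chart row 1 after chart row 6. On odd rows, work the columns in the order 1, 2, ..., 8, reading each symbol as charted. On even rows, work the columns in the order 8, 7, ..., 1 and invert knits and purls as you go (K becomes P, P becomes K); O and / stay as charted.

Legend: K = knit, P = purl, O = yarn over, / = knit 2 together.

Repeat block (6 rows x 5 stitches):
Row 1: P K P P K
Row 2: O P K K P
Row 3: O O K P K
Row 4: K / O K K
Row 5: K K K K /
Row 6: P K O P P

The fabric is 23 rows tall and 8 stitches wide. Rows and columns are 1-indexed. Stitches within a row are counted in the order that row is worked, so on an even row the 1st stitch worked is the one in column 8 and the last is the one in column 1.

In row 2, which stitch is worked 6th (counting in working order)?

Row 2: (2-1) mod 6 = 1, so use chart row 2. Even row -> WS.
Chart row 2 tiled across columns 1-8: O P K K P O P K
WS: work from column 8 back to column 1 (reverse the tiled row), swapping K<->P (O and / unchanged).
Row 2 as worked: P K O K P P K O
The 6th stitch worked is P.

Result:
P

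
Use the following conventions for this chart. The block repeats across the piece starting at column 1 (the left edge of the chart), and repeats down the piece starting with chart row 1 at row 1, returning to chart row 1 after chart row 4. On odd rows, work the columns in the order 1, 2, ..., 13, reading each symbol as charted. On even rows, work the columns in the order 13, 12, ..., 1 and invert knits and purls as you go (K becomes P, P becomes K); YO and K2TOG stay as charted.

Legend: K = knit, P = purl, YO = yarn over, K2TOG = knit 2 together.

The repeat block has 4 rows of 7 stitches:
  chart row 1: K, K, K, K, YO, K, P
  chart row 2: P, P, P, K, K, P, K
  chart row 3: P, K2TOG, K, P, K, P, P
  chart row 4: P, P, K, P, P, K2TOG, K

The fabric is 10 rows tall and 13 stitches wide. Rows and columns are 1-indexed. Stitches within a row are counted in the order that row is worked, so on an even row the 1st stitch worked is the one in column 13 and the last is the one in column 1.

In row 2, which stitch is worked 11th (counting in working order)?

Stitch:
K

Derivation:
Row 2: (2-1) mod 4 = 1, so use chart row 2. Even row -> WS.
Chart row 2 tiled across columns 1-13: P P P K K P K P P P K K P
WS: work from column 13 back to column 1 (reverse the tiled row), swapping K<->P (YO and K2TOG unchanged).
Row 2 as worked: K P P K K K P K P P K K K
Stitch 11 in working order -> K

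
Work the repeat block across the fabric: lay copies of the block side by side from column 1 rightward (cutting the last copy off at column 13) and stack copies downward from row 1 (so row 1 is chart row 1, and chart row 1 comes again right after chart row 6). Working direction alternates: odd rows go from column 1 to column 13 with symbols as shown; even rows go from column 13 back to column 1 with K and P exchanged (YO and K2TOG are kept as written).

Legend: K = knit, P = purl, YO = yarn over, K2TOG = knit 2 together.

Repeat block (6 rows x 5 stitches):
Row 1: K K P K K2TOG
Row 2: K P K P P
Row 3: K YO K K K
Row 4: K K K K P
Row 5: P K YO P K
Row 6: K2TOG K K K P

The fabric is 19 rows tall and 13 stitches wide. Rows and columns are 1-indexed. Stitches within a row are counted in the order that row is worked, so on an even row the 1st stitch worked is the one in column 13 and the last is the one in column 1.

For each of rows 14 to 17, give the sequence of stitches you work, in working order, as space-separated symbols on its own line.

== ROWS AS WORKED ==
P K P K K P K P K K P K P
K YO K K K K YO K K K K YO K
P P P K P P P P K P P P P
P K YO P K P K YO P K P K YO

Derivation:
Row 14: chart row 2, WS - tiled (columns 1-13): K P K P P K P K P P K P K; work from column 13 back to 1 with K<->P swapped.
Row 15: chart row 3, RS - tile across columns 1-13 and work as-is.
Row 16: chart row 4, WS - tiled (columns 1-13): K K K K P K K K K P K K K; work from column 13 back to 1 with K<->P swapped.
Row 17: chart row 5, RS - tile across columns 1-13 and work as-is.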